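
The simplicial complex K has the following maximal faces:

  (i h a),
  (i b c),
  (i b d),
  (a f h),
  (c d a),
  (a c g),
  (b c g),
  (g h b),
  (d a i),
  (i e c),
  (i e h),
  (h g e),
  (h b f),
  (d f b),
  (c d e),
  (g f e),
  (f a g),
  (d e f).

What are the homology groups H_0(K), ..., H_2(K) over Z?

H_0 ≅ Z,  H_1 ≅ Z ⊕ Z/2,  H_2 = 0.

Take the total order a < b < c < d < e < f < g < h < i on the vertex set. Then K (dimension 2) consists of the simplices:

  0-simplices (9): a, b, c, d, e, f, g, h, i
  1-simplices (27): ac, ad, af, ag, ah, ai, bc, bd, bf, bg, bh, bi, cd, ce, cg, ci, de, df, di, ef, eg, eh, ei, fg, fh, gh, hi
  2-simplices (18): acd, acg, adi, afg, afh, ahi, bcg, bci, bdf, bdi, bfh, bgh, cde, cei, def, efg, egh, ehi

so the chain groups are C_0 ≅ Z^9, C_1 ≅ Z^27, C_2 ≅ Z^18.

Boundary ∂_1: C_1 → C_0 sends each edge [p,q] (with p < q) to q − p.
This gives a 9×27 integer matrix of rank 8; reducing to Smith normal form yields diagonal entries (1,1,1,1,1,1,1,1).

Boundary ∂_2: C_2 → C_1 sends each 2-simplex [p,q,r] to [q,r] − [p,r] + [p,q]. For instance
  ∂def = ef − df + de,
  ∂cde = de − ce + cd.
The resulting 27×18 matrix has rank 18, and its Smith normal form has invariant factors (1,1,1,1,1,1,1,1,1,1,1,1,1,1,1,1,1,2).

Reading off H_k = ker ∂_k / im ∂_{k+1}:

  H_0: rank C_0 − rank ∂_1 = 9 − 8 = 1, and the invariant factors of ∂_1 are all 1, so H_0 = Z.
  H_1: rank ker ∂_1 − rank ∂_2 = (27 − 8) − 18 = 1, and ∂_2 has invariant factor 2 > 1, so H_1 = Z ⊕ Z/2.
  H_2: rank ker ∂_2 − rank ∂_3 = (18 − 18) − 0 = 0, and there is no ∂_3, so H_2 = 0.

As a check, the Euler characteristic is 9 − 27 + 18 = 0, which agrees with 1 − 1 + 0 = 0.
(K is a triangulation of the Klein bottle.)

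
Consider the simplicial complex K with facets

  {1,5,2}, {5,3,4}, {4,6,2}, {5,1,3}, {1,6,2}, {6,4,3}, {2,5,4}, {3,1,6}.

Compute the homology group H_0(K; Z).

Take the total order 1 < 2 < 3 < 4 < 5 < 6 on the vertex set. Then K (dimension 2) consists of the simplices:

  0-simplices (6): [1], [2], [3], [4], [5], [6]
  1-simplices (12): [1,2], [1,3], [1,5], [1,6], [2,4], [2,5], [2,6], [3,4], [3,5], [3,6], [4,5], [4,6]
  2-simplices (8): [1,2,5], [1,2,6], [1,3,5], [1,3,6], [2,4,5], [2,4,6], [3,4,5], [3,4,6]

Hence C_0 ≅ Z^6, C_1 ≅ Z^12, C_2 ≅ Z^8.

∂_1: C_1 → C_0 maps an edge to its endpoints' difference, ∂[p,q] = q − p.
This gives a 6×12 integer matrix of rank 5; reducing to Smith normal form yields diagonal entries (1,1,1,1,1).

∂_2: C_2 → C_1 maps a triangle to the signed sum of its edges. For instance
  ∂[1,3,5] = [3,5] − [1,5] + [1,3],
  ∂[3,4,5] = [4,5] − [3,5] + [3,4].
The 12×8 boundary matrix has rank 7 and Smith normal form diag(1,1,1,1,1,1,1).

Now H_k = ker ∂_k / im ∂_{k+1}, so:

  H_0: rank C_0 − rank ∂_1 = 6 − 5 = 1, and the invariant factors of ∂_1 are all 1, so H_0 ≅ Z.

H_0 = Z.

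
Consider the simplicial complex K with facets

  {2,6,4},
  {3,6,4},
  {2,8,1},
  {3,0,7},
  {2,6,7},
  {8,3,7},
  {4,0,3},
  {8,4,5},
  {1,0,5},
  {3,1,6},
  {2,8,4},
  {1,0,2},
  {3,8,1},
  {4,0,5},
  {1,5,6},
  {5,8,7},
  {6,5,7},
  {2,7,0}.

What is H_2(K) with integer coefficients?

Take the total order 0 < 1 < 2 < 3 < 4 < 5 < 6 < 7 < 8 on the vertex set. Then K (dimension 2) consists of the simplices:

  0-simplices (9): [0], [1], [2], [3], [4], [5], [6], [7], [8]
  1-simplices (27): (27 of them)
  2-simplices (18): [0,1,2], [0,1,5], [0,2,7], [0,3,4], [0,3,7], [0,4,5], [1,2,8], [1,3,6], [1,3,8], [1,5,6], [2,4,6], [2,4,8], [2,6,7], [3,4,6], [3,7,8], [4,5,8], [5,6,7], [5,7,8]

Hence C_0 ≅ Z^9, C_1 ≅ Z^27, C_2 ≅ Z^18.

The boundary map ∂_1: C_1 → C_0 sends each edge [p,q] (with p < q) to q − p.
This gives a 9×27 integer matrix of rank 8; reducing to Smith normal form yields diagonal entries (1,1,1,1,1,1,1,1).

The boundary map ∂_2: C_2 → C_1 sends each 2-simplex [p,q,r] to [q,r] − [p,r] + [p,q]. For instance
  ∂[0,1,2] = [1,2] − [0,2] + [0,1],
  ∂[1,2,8] = [2,8] − [1,8] + [1,2].
The 27×18 boundary matrix has rank 17 and Smith normal form diag(1,1,1,1,1,1,1,1,1,1,1,1,1,1,1,1,1).

Reading off H_k = ker ∂_k / im ∂_{k+1}:

  H_2: rank ker ∂_2 − rank ∂_3 = (18 − 17) − 0 = 1, and there is no ∂_3, so H_2 = Z.

(K is a triangulation of the torus T^2.)

H_2 ≅ Z.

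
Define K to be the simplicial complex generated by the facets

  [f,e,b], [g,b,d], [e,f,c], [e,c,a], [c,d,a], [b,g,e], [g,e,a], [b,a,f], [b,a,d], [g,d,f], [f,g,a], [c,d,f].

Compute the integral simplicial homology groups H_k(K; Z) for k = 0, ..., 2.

K has 7 vertices, 18 edges, 12 triangles.
rank ∂_0 = 0, rank ∂_1 = 6 ⇒ b_0 = 7 − 0 − 6 = 1; all invariant factors of ∂_1 are 1 so no torsion. So H_0 ≅ Z.
rank ∂_1 = 6, rank ∂_2 = 12 ⇒ b_1 = 18 − 6 − 12 = 0; ∂_2 has invariant factor(s) [2] giving torsion. So H_1 ≅ Z/2.
rank ∂_2 = 12, rank ∂_3 = 0 ⇒ b_2 = 12 − 12 − 0 = 0. So H_2 ≅ 0.

H_0 ≅ Z,  H_1 ≅ Z/2,  H_2 = 0.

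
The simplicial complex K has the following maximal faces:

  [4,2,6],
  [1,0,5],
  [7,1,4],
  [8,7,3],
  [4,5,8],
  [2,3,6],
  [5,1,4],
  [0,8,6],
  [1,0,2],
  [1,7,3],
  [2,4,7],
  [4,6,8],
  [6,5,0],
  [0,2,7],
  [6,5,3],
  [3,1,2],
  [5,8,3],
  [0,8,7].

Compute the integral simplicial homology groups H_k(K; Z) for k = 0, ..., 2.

H_0 = Z,  H_1 = Z ⊕ Z/2,  H_2 = 0.

K has 9 vertices, 27 edges, 18 triangles.
rank ∂_0 = 0, rank ∂_1 = 8 ⇒ b_0 = 9 − 0 − 8 = 1; all invariant factors of ∂_1 are 1 so no torsion. So H_0 ≅ Z.
rank ∂_1 = 8, rank ∂_2 = 18 ⇒ b_1 = 27 − 8 − 18 = 1; ∂_2 has invariant factor(s) [2] giving torsion. So H_1 ≅ Z ⊕ Z/2.
rank ∂_2 = 18, rank ∂_3 = 0 ⇒ b_2 = 18 − 18 − 0 = 0. So H_2 ≅ 0.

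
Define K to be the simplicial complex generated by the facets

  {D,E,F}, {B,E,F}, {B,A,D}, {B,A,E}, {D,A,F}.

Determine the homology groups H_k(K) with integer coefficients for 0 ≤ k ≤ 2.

Order the vertices as A < B < D < E < F. Listing each simplex with vertices in this order, K has dimension 2 with simplices:

  0-simplices (5): A, B, D, E, F
  1-simplices (10): AB, AD, AE, AF, BD, BE, BF, DE, DF, EF
  2-simplices (5): ABD, ABE, ADF, BEF, DEF

so the chain groups are C_0 ≅ Z^5, C_1 ≅ Z^10, C_2 ≅ Z^5.

The boundary map ∂_1: C_1 → C_0 maps an edge to its endpoints' difference, ∂[p,q] = q − p. For instance
  ∂DF = F − D.
The 5×10 boundary matrix has rank 4 and Smith normal form diag(1,1,1,1).

Boundary ∂_2: C_2 → C_1 maps a triangle to the signed sum of its edges. For instance
  ∂ADF = DF − AF + AD,
  ∂DEF = EF − DF + DE.
The 10×5 boundary matrix has rank 5 and Smith normal form diag(1,1,1,1,1).

Computing H_k = (kernel of ∂_k) / (image of ∂_{k+1}):

  H_0: rank C_0 − rank ∂_1 = 5 − 4 = 1, and the invariant factors of ∂_1 are all 1, so H_0 = Z.
  H_1: rank ker ∂_1 − rank ∂_2 = (10 − 4) − 5 = 1, and the invariant factors of ∂_2 are all 1, so H_1 = Z.
  H_2: rank ker ∂_2 − rank ∂_3 = (5 − 5) − 0 = 0, and there is no ∂_3, so H_2 = 0.

H_0 = Z,  H_1 = Z,  H_2 = 0.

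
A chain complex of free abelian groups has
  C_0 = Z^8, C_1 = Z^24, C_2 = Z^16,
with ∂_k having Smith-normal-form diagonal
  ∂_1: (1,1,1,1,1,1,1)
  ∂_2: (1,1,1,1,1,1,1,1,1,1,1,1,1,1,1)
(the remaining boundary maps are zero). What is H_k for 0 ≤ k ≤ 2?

H_0 ≅ Z,  H_1 ≅ Z^2,  H_2 ≅ Z.

H_0: b_0 = 8 − 0 − 7 = 1; torsion from ∂_1 factors > 1: none. So H_0 ≅ Z.
H_1: b_1 = 24 − 7 − 15 = 2; torsion from ∂_2 factors > 1: none. So H_1 ≅ Z^2.
H_2: b_2 = 16 − 15 − 0 = 1; torsion from ∂_3 factors > 1: none. So H_2 ≅ Z.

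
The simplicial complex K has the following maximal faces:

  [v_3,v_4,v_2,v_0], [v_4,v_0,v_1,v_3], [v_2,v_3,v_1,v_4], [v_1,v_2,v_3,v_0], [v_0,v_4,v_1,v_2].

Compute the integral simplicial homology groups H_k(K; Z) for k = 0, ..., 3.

H_0 ≅ Z,  H_1 = 0,  H_2 = 0,  H_3 ≅ Z.

K has 5 vertices, 10 edges, 10 triangles, 5 3-simplices.
rank ∂_0 = 0, rank ∂_1 = 4 ⇒ b_0 = 5 − 0 − 4 = 1; all invariant factors of ∂_1 are 1 so no torsion. So H_0 ≅ Z.
rank ∂_1 = 4, rank ∂_2 = 6 ⇒ b_1 = 10 − 4 − 6 = 0; all invariant factors of ∂_2 are 1 so no torsion. So H_1 ≅ 0.
rank ∂_2 = 6, rank ∂_3 = 4 ⇒ b_2 = 10 − 6 − 4 = 0; all invariant factors of ∂_3 are 1 so no torsion. So H_2 ≅ 0.
rank ∂_3 = 4, rank ∂_4 = 0 ⇒ b_3 = 5 − 4 − 0 = 1. So H_3 ≅ Z.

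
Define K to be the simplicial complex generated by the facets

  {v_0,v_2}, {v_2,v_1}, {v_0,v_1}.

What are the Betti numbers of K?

b_0 = 1, b_1 = 1.

K has 3 vertices, 3 edges.
rank ∂_0 = 0, rank ∂_1 = 2 ⇒ b_0 = 3 − 0 − 2 = 1; all invariant factors of ∂_1 are 1 so no torsion. So H_0 = Z.
rank ∂_1 = 2, rank ∂_2 = 0 ⇒ b_1 = 3 − 2 − 0 = 1. So H_1 = Z.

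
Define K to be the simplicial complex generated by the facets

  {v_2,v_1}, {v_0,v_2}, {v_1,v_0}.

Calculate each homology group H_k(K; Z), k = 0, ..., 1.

Fix the vertex order v_0 < v_1 < v_2 and write every simplex with vertices in increasing order. Then dim K = 1 and the simplices of K are:

  0-simplices (3): [v_0], [v_1], [v_2]
  1-simplices (3): [v_0,v_1], [v_0,v_2], [v_1,v_2]

giving chain groups C_0 ≅ Z^3, C_1 ≅ Z^3.

Boundary ∂_1: C_1 → C_0 maps an edge to its endpoints' difference, ∂[p,q] = q − p.
The resulting 3×3 matrix has rank 2, and its Smith normal form has invariant factors (1,1).

Reading off H_k = ker ∂_k / im ∂_{k+1}:

  H_0: rank C_0 − rank ∂_1 = 3 − 2 = 1, and the invariant factors of ∂_1 are all 1, so H_0 ≅ Z.
  H_1: rank ker ∂_1 − rank ∂_2 = (3 − 2) − 0 = 1, and there is no ∂_2, so H_1 ≅ Z.

As a check, the Euler characteristic is 3 − 3 = 0, which agrees with 1 − 1 = 0.

H_0 ≅ Z,  H_1 ≅ Z.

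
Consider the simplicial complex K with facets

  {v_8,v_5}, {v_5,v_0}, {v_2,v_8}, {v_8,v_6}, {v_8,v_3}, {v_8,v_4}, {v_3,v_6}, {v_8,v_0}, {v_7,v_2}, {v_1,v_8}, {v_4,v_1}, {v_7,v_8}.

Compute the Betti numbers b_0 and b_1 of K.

b_0 = 1, b_1 = 4.

Order the vertices as v_0 < v_1 < v_2 < v_3 < v_4 < v_5 < v_6 < v_7 < v_8. Listing each simplex with vertices in this order, K has dimension 1 with simplices:

  0-simplices (9): [v_0], [v_1], [v_2], [v_3], [v_4], [v_5], [v_6], [v_7], [v_8]
  1-simplices (12): [v_0,v_5], [v_0,v_8], [v_1,v_4], [v_1,v_8], [v_2,v_7], [v_2,v_8], [v_3,v_6], [v_3,v_8], [v_4,v_8], [v_5,v_8], [v_6,v_8], [v_7,v_8]

Hence C_0 ≅ Z^9, C_1 ≅ Z^12.

∂_1: C_1 → C_0 is given by ∂[p,q] = [q] − [p]. For instance
  ∂[v_4,v_8] = [v_8] − [v_4].
This gives a 9×12 integer matrix of rank 8; reducing to Smith normal form yields diagonal entries (1,1,1,1,1,1,1,1).

From H_k ≅ ker(∂_k) / im(∂_{k+1}) we obtain:

  H_0: rank C_0 − rank ∂_1 = 9 − 8 = 1, and the invariant factors of ∂_1 are all 1, so H_0 = Z.
  H_1: rank ker ∂_1 − rank ∂_2 = (12 − 8) − 0 = 4, and there is no ∂_2, so H_1 = Z^4.

Hence the Betti numbers are b_0 = 1, b_1 = 4.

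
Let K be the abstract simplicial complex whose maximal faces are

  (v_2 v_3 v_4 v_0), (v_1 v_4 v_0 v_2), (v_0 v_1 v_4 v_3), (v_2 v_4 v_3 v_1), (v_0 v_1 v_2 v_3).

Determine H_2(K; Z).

H_2 ≅ 0.

We work with the vertex ordering v_0 < v_1 < v_2 < v_3 < v_4. The simplices of K, each written with vertices in increasing order, are:

  0-simplices (5): [v_0], [v_1], [v_2], [v_3], [v_4]
  1-simplices (10): [v_0,v_1], [v_0,v_2], [v_0,v_3], [v_0,v_4], [v_1,v_2], [v_1,v_3], [v_1,v_4], [v_2,v_3], [v_2,v_4], [v_3,v_4]
  2-simplices (10): [v_0,v_1,v_2], [v_0,v_1,v_3], [v_0,v_1,v_4], [v_0,v_2,v_3], [v_0,v_2,v_4], [v_0,v_3,v_4], [v_1,v_2,v_3], [v_1,v_2,v_4], [v_1,v_3,v_4], [v_2,v_3,v_4]
  3-simplices (5): [v_0,v_1,v_2,v_3], [v_0,v_1,v_2,v_4], [v_0,v_1,v_3,v_4], [v_0,v_2,v_3,v_4], [v_1,v_2,v_3,v_4]

so the chain groups are C_0 ≅ Z^5, C_1 ≅ Z^10, C_2 ≅ Z^10, C_3 ≅ Z^5.

∂_1: C_1 → C_0 is given by ∂[p,q] = [q] − [p].
The resulting 5×10 matrix has rank 4, and its Smith normal form has invariant factors (1,1,1,1).

Boundary ∂_2: C_2 → C_1 acts by ∂[p,q,r] = [q,r] − [p,r] + [p,q]. For instance
  ∂[v_1,v_3,v_4] = [v_3,v_4] − [v_1,v_4] + [v_1,v_3],
  ∂[v_0,v_1,v_4] = [v_1,v_4] − [v_0,v_4] + [v_0,v_1].
This gives a 10×10 integer matrix of rank 6; reducing to Smith normal form yields diagonal entries (1,1,1,1,1,1).

Boundary ∂_3: C_3 → C_2 sends each 3-simplex σ to the alternating sum Σ_i (−1)^i (σ with its i-th vertex removed). For instance
  ∂[v_0,v_2,v_3,v_4] = [v_2,v_3,v_4] − [v_0,v_3,v_4] + [v_0,v_2,v_4] − [v_0,v_2,v_3],
  ∂[v_0,v_1,v_2,v_3] = [v_1,v_2,v_3] − [v_0,v_2,v_3] + [v_0,v_1,v_3] − [v_0,v_1,v_2].
As a 10×5 matrix over Z this has rank 4, with invariant factors (1,1,1,1).

Reading off H_k = ker ∂_k / im ∂_{k+1}:

  H_2: rank ker ∂_2 − rank ∂_3 = (10 − 6) − 4 = 0, and the invariant factors of ∂_3 are all 1, so H_2 = 0.

(K is a triangulation of the 3-sphere S^3.)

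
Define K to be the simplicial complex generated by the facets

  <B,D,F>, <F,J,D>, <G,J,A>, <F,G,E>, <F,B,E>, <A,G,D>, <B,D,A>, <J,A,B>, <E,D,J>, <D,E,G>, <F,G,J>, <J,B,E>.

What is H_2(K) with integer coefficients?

H_2 ≅ 0.

Fix the vertex order A < B < D < E < F < G < J and write every simplex with vertices in increasing order. Then dim K = 2 and the simplices of K are:

  0-simplices (7): A, B, D, E, F, G, J
  1-simplices (18): AB, AD, AG, AJ, BD, BE, BF, BJ, DE, DF, DG, DJ, EF, EG, EJ, FG, FJ, GJ
  2-simplices (12): ABD, ABJ, ADG, AGJ, BDF, BEF, BEJ, DEG, DEJ, DFJ, EFG, FGJ

so the chain groups are C_0 ≅ Z^7, C_1 ≅ Z^18, C_2 ≅ Z^12.

The boundary map ∂_1: C_1 → C_0 is given by ∂[p,q] = [q] − [p].
The 7×18 boundary matrix has rank 6 and Smith normal form diag(1,1,1,1,1,1).

Boundary ∂_2: C_2 → C_1 maps a triangle to the signed sum of its edges. For instance
  ∂ABD = BD − AD + AB,
  ∂BEJ = EJ − BJ + BE.
The resulting 18×12 matrix has rank 12, and its Smith normal form has invariant factors (1,1,1,1,1,1,1,1,1,1,1,2).

Now H_k = ker ∂_k / im ∂_{k+1}, so:

  H_2: rank ker ∂_2 − rank ∂_3 = (12 − 12) − 0 = 0, and there is no ∂_3, so H_2 ≅ 0.

(K is a triangulation of the real projective plane RP^2.)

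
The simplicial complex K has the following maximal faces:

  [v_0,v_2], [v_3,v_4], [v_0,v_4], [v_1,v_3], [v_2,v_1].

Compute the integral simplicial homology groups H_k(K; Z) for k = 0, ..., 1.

Take the total order v_0 < v_1 < v_2 < v_3 < v_4 on the vertex set. Then K (dimension 1) consists of the simplices:

  0-simplices (5): [v_0], [v_1], [v_2], [v_3], [v_4]
  1-simplices (5): [v_0,v_2], [v_0,v_4], [v_1,v_2], [v_1,v_3], [v_3,v_4]

giving chain groups C_0 ≅ Z^5, C_1 ≅ Z^5.

∂_1: C_1 → C_0 is given by ∂[p,q] = [q] − [p]. For instance
  ∂[v_0,v_4] = [v_4] − [v_0].
This gives a 5×5 integer matrix of rank 4; reducing to Smith normal form yields diagonal entries (1,1,1,1).

Now H_k = ker ∂_k / im ∂_{k+1}, so:

  H_0: rank C_0 − rank ∂_1 = 5 − 4 = 1, and the invariant factors of ∂_1 are all 1, so H_0 ≅ Z.
  H_1: rank ker ∂_1 − rank ∂_2 = (5 − 4) − 0 = 1, and there is no ∂_2, so H_1 ≅ Z.

(K is a triangulation of the circle S^1.)

H_0 ≅ Z,  H_1 ≅ Z.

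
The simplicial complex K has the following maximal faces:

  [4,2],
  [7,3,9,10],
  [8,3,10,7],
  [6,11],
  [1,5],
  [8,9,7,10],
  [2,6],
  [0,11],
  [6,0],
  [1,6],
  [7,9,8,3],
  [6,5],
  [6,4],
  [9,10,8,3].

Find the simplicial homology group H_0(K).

Take the total order 0 < 1 < 2 < 3 < 4 < 5 < 6 < 7 < 8 < 9 < 10 < 11 on the vertex set. Then K (dimension 3) consists of the simplices:

  0-simplices (12): [0], [1], [2], [3], [4], [5], [6], [7], [8], [9], [10], [11]
  1-simplices (19): [0,6], [0,11], [1,5], [1,6], [2,4], [2,6], [3,7], [3,8], [3,9], [3,10], [4,6], [5,6], [6,11], [7,8], [7,9], [7,10], [8,9], [8,10], [9,10]
  2-simplices (10): [3,7,8], [3,7,9], [3,7,10], [3,8,9], [3,8,10], [3,9,10], [7,8,9], [7,8,10], [7,9,10], [8,9,10]
  3-simplices (5): [3,7,8,9], [3,7,8,10], [3,7,9,10], [3,8,9,10], [7,8,9,10]

giving chain groups C_0 ≅ Z^12, C_1 ≅ Z^19, C_2 ≅ Z^10, C_3 ≅ Z^5.

∂_1: C_1 → C_0 sends each edge [p,q] (with p < q) to q − p.
This gives a 12×19 integer matrix of rank 10; reducing to Smith normal form yields diagonal entries (1,1,1,1,1,1,1,1,1,1).

∂_2: C_2 → C_1 sends each 2-simplex [p,q,r] to [q,r] − [p,r] + [p,q]. For instance
  ∂[8,9,10] = [9,10] − [8,10] + [8,9],
  ∂[7,8,9] = [8,9] − [7,9] + [7,8].
The resulting 19×10 matrix has rank 6, and its Smith normal form has invariant factors (1,1,1,1,1,1).

The boundary map ∂_3: C_3 → C_2 sends each 3-simplex σ to the alternating sum Σ_i (−1)^i (σ with its i-th vertex removed). For instance
  ∂[3,7,9,10] = [7,9,10] − [3,9,10] + [3,7,10] − [3,7,9],
  ∂[3,7,8,10] = [7,8,10] − [3,8,10] + [3,7,10] − [3,7,8].
As a 10×5 matrix over Z this has rank 4, with invariant factors (1,1,1,1).

Now H_k = ker ∂_k / im ∂_{k+1}, so:

  H_0: rank C_0 − rank ∂_1 = 12 − 10 = 2, and the invariant factors of ∂_1 are all 1, so H_0 ≅ Z^2.

H_0 = Z^2.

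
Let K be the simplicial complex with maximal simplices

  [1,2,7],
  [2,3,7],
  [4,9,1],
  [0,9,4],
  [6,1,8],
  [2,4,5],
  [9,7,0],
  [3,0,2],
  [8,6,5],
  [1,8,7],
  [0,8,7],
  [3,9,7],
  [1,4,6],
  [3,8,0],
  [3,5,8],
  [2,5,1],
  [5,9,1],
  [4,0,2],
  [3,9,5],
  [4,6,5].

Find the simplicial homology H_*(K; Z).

Fix the vertex order 0 < 1 < 2 < 3 < 4 < 5 < 6 < 7 < 8 < 9 and write every simplex with vertices in increasing order. Then dim K = 2 and the simplices of K are:

  0-simplices (10): [0], [1], [2], [3], [4], [5], [6], [7], [8], [9]
  1-simplices (30): (30 of them)
  2-simplices (20): (20 of them)

Hence C_0 ≅ Z^10, C_1 ≅ Z^30, C_2 ≅ Z^20.

The boundary map ∂_1: C_1 → C_0 sends each edge [p,q] (with p < q) to q − p.
This gives a 10×30 integer matrix of rank 9; reducing to Smith normal form yields diagonal entries (1,1,1,1,1,1,1,1,1).

Boundary ∂_2: C_2 → C_1 sends each 2-simplex [p,q,r] to [q,r] − [p,r] + [p,q]. For instance
  ∂[4,5,6] = [5,6] − [4,6] + [4,5],
  ∂[1,7,8] = [7,8] − [1,8] + [1,7].
The resulting 30×20 matrix has rank 20, and its Smith normal form has invariant factors (1,1,1,1,1,1,1,1,1,1,1,1,1,1,1,1,1,1,1,2).

Now H_k = ker ∂_k / im ∂_{k+1}, so:

  H_0: rank C_0 − rank ∂_1 = 10 − 9 = 1, and the invariant factors of ∂_1 are all 1, so H_0 ≅ Z.
  H_1: rank ker ∂_1 − rank ∂_2 = (30 − 9) − 20 = 1, and ∂_2 has invariant factor 2 > 1, so H_1 ≅ Z × Z/2.
  H_2: rank ker ∂_2 − rank ∂_3 = (20 − 20) − 0 = 0, and there is no ∂_3, so H_2 ≅ 0.

H_0 = Z,  H_1 = Z × Z/2,  H_2 = 0.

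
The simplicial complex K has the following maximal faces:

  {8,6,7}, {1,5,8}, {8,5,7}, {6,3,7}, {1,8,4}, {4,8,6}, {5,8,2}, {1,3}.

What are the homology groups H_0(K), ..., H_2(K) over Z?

H_0 = Z,  H_1 = Z,  H_2 = 0.

Take the total order 1 < 2 < 3 < 4 < 5 < 6 < 7 < 8 on the vertex set. Then K (dimension 2) consists of the simplices:

  0-simplices (8): [1], [2], [3], [4], [5], [6], [7], [8]
  1-simplices (15): [1,3], [1,4], [1,5], [1,8], [2,5], [2,8], [3,6], [3,7], [4,6], [4,8], [5,7], [5,8], [6,7], [6,8], [7,8]
  2-simplices (7): [1,4,8], [1,5,8], [2,5,8], [3,6,7], [4,6,8], [5,7,8], [6,7,8]

giving chain groups C_0 ≅ Z^8, C_1 ≅ Z^15, C_2 ≅ Z^7.

∂_1: C_1 → C_0 is given by ∂[p,q] = [q] − [p]. For instance
  ∂[4,6] = [6] − [4].
This gives a 8×15 integer matrix of rank 7; reducing to Smith normal form yields diagonal entries (1,1,1,1,1,1,1).

Boundary ∂_2: C_2 → C_1 maps a triangle to the signed sum of its edges. For instance
  ∂[4,6,8] = [6,8] − [4,8] + [4,6],
  ∂[5,7,8] = [7,8] − [5,8] + [5,7].
The 15×7 boundary matrix has rank 7 and Smith normal form diag(1,1,1,1,1,1,1).

Computing H_k = (kernel of ∂_k) / (image of ∂_{k+1}):

  H_0: rank C_0 − rank ∂_1 = 8 − 7 = 1, and the invariant factors of ∂_1 are all 1, so H_0 = Z.
  H_1: rank ker ∂_1 − rank ∂_2 = (15 − 7) − 7 = 1, and the invariant factors of ∂_2 are all 1, so H_1 = Z.
  H_2: rank ker ∂_2 − rank ∂_3 = (7 − 7) − 0 = 0, and there is no ∂_3, so H_2 = 0.

As a check, the Euler characteristic is 8 − 15 + 7 = 0, which agrees with 1 − 1 + 0 = 0.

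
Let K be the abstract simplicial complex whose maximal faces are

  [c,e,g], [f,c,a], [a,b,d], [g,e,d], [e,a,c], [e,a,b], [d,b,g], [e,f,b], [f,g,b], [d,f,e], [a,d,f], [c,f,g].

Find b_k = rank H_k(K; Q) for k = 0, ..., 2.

We work with the vertex ordering a < b < c < d < e < f < g. The simplices of K, each written with vertices in increasing order, are:

  0-simplices (7): a, b, c, d, e, f, g
  1-simplices (18): ab, ac, ad, ae, af, bd, be, bf, bg, ce, cf, cg, de, df, dg, ef, eg, fg
  2-simplices (12): abd, abe, ace, acf, adf, bdg, bef, bfg, ceg, cfg, def, deg

giving chain groups C_0 ≅ Z^7, C_1 ≅ Z^18, C_2 ≅ Z^12.

The boundary map ∂_1: C_1 → C_0 is given by ∂[p,q] = [q] − [p].
The 7×18 boundary matrix has rank 6 and Smith normal form diag(1,1,1,1,1,1).

The boundary map ∂_2: C_2 → C_1 sends each 2-simplex [p,q,r] to [q,r] − [p,r] + [p,q]. For instance
  ∂ace = ce − ae + ac,
  ∂acf = cf − af + ac.
The 18×12 boundary matrix has rank 12 and Smith normal form diag(1,1,1,1,1,1,1,1,1,1,1,2).

From H_k ≅ ker(∂_k) / im(∂_{k+1}) we obtain:

  H_0: rank C_0 − rank ∂_1 = 7 − 6 = 1, and the invariant factors of ∂_1 are all 1, so H_0 ≅ Z.
  H_1: rank ker ∂_1 − rank ∂_2 = (18 − 6) − 12 = 0, and ∂_2 has invariant factor 2 > 1, so H_1 ≅ Z_2.
  H_2: rank ker ∂_2 − rank ∂_3 = (12 − 12) − 0 = 0, and there is no ∂_3, so H_2 ≅ 0.

As a check, the Euler characteristic is 7 − 18 + 12 = 1, which agrees with 1 − 0 + 0 = 1.

Hence the Betti numbers are b_0 = 1, b_1 = 0, b_2 = 0.

b_0 = 1, b_1 = 0, b_2 = 0.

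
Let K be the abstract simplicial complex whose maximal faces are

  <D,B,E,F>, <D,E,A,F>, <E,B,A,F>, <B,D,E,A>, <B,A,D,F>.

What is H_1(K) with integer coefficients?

K has 5 vertices, 10 edges, 10 triangles, 5 3-simplices.
rank ∂_1 = 4, rank ∂_2 = 6 ⇒ b_1 = 10 − 4 − 6 = 0; all invariant factors of ∂_2 are 1 so no torsion. So H_1 = 0.

H_1 = 0.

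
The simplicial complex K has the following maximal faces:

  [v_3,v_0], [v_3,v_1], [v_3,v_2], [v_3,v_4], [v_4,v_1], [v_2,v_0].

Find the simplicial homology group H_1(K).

Take the total order v_0 < v_1 < v_2 < v_3 < v_4 on the vertex set. Then K (dimension 1) consists of the simplices:

  0-simplices (5): [v_0], [v_1], [v_2], [v_3], [v_4]
  1-simplices (6): [v_0,v_2], [v_0,v_3], [v_1,v_3], [v_1,v_4], [v_2,v_3], [v_3,v_4]

so the chain groups are C_0 ≅ Z^5, C_1 ≅ Z^6.

The boundary map ∂_1: C_1 → C_0 maps an edge to its endpoints' difference, ∂[p,q] = q − p. For instance
  ∂[v_1,v_4] = [v_4] − [v_1].
The resulting 5×6 matrix has rank 4, and its Smith normal form has invariant factors (1,1,1,1).

Reading off H_k = ker ∂_k / im ∂_{k+1}:

  H_1: rank ker ∂_1 − rank ∂_2 = (6 − 4) − 0 = 2, and there is no ∂_2, so H_1 ≅ Z^2.

(K is a triangulation of a wedge of 2 circles.)

H_1 = Z^2.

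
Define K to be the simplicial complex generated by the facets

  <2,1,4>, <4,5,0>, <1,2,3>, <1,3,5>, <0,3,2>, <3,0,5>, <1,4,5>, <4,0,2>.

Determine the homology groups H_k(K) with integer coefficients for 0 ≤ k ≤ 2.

Order the vertices as 0 < 1 < 2 < 3 < 4 < 5. Listing each simplex with vertices in this order, K has dimension 2 with simplices:

  0-simplices (6): [0], [1], [2], [3], [4], [5]
  1-simplices (12): [0,2], [0,3], [0,4], [0,5], [1,2], [1,3], [1,4], [1,5], [2,3], [2,4], [3,5], [4,5]
  2-simplices (8): [0,2,3], [0,2,4], [0,3,5], [0,4,5], [1,2,3], [1,2,4], [1,3,5], [1,4,5]

giving chain groups C_0 ≅ Z^6, C_1 ≅ Z^12, C_2 ≅ Z^8.

The boundary map ∂_1: C_1 → C_0 maps an edge to its endpoints' difference, ∂[p,q] = q − p.
As a 6×12 matrix over Z this has rank 5, with invariant factors (1,1,1,1,1).

The boundary map ∂_2: C_2 → C_1 maps a triangle to the signed sum of its edges. For instance
  ∂[1,2,4] = [2,4] − [1,4] + [1,2],
  ∂[1,3,5] = [3,5] − [1,5] + [1,3].
The 12×8 boundary matrix has rank 7 and Smith normal form diag(1,1,1,1,1,1,1).

Now H_k = ker ∂_k / im ∂_{k+1}, so:

  H_0: rank C_0 − rank ∂_1 = 6 − 5 = 1, and the invariant factors of ∂_1 are all 1, so H_0 = Z.
  H_1: rank ker ∂_1 − rank ∂_2 = (12 − 5) − 7 = 0, and the invariant factors of ∂_2 are all 1, so H_1 = 0.
  H_2: rank ker ∂_2 − rank ∂_3 = (8 − 7) − 0 = 1, and there is no ∂_3, so H_2 = Z.

H_0 ≅ Z,  H_1 = 0,  H_2 ≅ Z.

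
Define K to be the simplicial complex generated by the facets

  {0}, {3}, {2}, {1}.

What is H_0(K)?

K has 4 vertices.
rank ∂_0 = 0, rank ∂_1 = 0 ⇒ b_0 = 4 − 0 − 0 = 4. So H_0 ≅ Z^4.

H_0 = Z^4.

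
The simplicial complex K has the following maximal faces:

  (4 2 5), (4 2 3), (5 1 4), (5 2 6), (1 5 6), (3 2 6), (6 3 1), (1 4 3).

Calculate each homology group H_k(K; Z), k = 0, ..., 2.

H_0 ≅ Z,  H_1 = 0,  H_2 ≅ Z.

Order the vertices as 1 < 2 < 3 < 4 < 5 < 6. Listing each simplex with vertices in this order, K has dimension 2 with simplices:

  0-simplices (6): [1], [2], [3], [4], [5], [6]
  1-simplices (12): [1,3], [1,4], [1,5], [1,6], [2,3], [2,4], [2,5], [2,6], [3,4], [3,6], [4,5], [5,6]
  2-simplices (8): [1,3,4], [1,3,6], [1,4,5], [1,5,6], [2,3,4], [2,3,6], [2,4,5], [2,5,6]

so the chain groups are C_0 ≅ Z^6, C_1 ≅ Z^12, C_2 ≅ Z^8.

The boundary map ∂_1: C_1 → C_0 is given by ∂[p,q] = [q] − [p]. For instance
  ∂[2,4] = [4] − [2].
The 6×12 boundary matrix has rank 5 and Smith normal form diag(1,1,1,1,1).

∂_2: C_2 → C_1 sends each 2-simplex [p,q,r] to [q,r] − [p,r] + [p,q]. For instance
  ∂[2,4,5] = [4,5] − [2,5] + [2,4],
  ∂[2,3,4] = [3,4] − [2,4] + [2,3].
This gives a 12×8 integer matrix of rank 7; reducing to Smith normal form yields diagonal entries (1,1,1,1,1,1,1).

Now H_k = ker ∂_k / im ∂_{k+1}, so:

  H_0: rank C_0 − rank ∂_1 = 6 − 5 = 1, and the invariant factors of ∂_1 are all 1, so H_0 ≅ Z.
  H_1: rank ker ∂_1 − rank ∂_2 = (12 − 5) − 7 = 0, and the invariant factors of ∂_2 are all 1, so H_1 ≅ 0.
  H_2: rank ker ∂_2 − rank ∂_3 = (8 − 7) − 0 = 1, and there is no ∂_3, so H_2 ≅ Z.

As a check, the Euler characteristic is 6 − 12 + 8 = 2, which agrees with 1 − 0 + 1 = 2.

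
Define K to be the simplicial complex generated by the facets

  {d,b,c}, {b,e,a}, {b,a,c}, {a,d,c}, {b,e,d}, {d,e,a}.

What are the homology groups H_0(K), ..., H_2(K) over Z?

H_0 ≅ Z,  H_1 = 0,  H_2 ≅ Z.

Fix the vertex order a < b < c < d < e and write every simplex with vertices in increasing order. Then dim K = 2 and the simplices of K are:

  0-simplices (5): a, b, c, d, e
  1-simplices (9): ab, ac, ad, ae, bc, bd, be, cd, de
  2-simplices (6): abc, abe, acd, ade, bcd, bde

Hence C_0 ≅ Z^5, C_1 ≅ Z^9, C_2 ≅ Z^6.

The boundary map ∂_1: C_1 → C_0 maps an edge to its endpoints' difference, ∂[p,q] = q − p.
The 5×9 boundary matrix has rank 4 and Smith normal form diag(1,1,1,1).

The boundary map ∂_2: C_2 → C_1 sends each 2-simplex [p,q,r] to [q,r] − [p,r] + [p,q]. For instance
  ∂bde = de − be + bd,
  ∂ade = de − ae + ad.
As a 9×6 matrix over Z this has rank 5, with invariant factors (1,1,1,1,1).

Computing H_k = (kernel of ∂_k) / (image of ∂_{k+1}):

  H_0: rank C_0 − rank ∂_1 = 5 − 4 = 1, and the invariant factors of ∂_1 are all 1, so H_0 ≅ Z.
  H_1: rank ker ∂_1 − rank ∂_2 = (9 − 4) − 5 = 0, and the invariant factors of ∂_2 are all 1, so H_1 ≅ 0.
  H_2: rank ker ∂_2 − rank ∂_3 = (6 − 5) − 0 = 1, and there is no ∂_3, so H_2 ≅ Z.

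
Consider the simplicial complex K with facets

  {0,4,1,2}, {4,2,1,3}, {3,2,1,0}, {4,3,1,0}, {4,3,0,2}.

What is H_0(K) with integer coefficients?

H_0 ≅ Z.

K has 5 vertices, 10 edges, 10 triangles, 5 3-simplices.
rank ∂_0 = 0, rank ∂_1 = 4 ⇒ b_0 = 5 − 0 − 4 = 1; all invariant factors of ∂_1 are 1 so no torsion. So H_0 ≅ Z.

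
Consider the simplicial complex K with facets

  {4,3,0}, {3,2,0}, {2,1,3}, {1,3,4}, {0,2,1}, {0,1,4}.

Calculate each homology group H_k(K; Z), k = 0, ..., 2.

H_0 ≅ Z,  H_1 = 0,  H_2 ≅ Z.

We work with the vertex ordering 0 < 1 < 2 < 3 < 4. The simplices of K, each written with vertices in increasing order, are:

  0-simplices (5): [0], [1], [2], [3], [4]
  1-simplices (9): [0,1], [0,2], [0,3], [0,4], [1,2], [1,3], [1,4], [2,3], [3,4]
  2-simplices (6): [0,1,2], [0,1,4], [0,2,3], [0,3,4], [1,2,3], [1,3,4]

Hence C_0 ≅ Z^5, C_1 ≅ Z^9, C_2 ≅ Z^6.

∂_1: C_1 → C_0 maps an edge to its endpoints' difference, ∂[p,q] = q − p. For instance
  ∂[0,4] = [4] − [0].
The 5×9 boundary matrix has rank 4 and Smith normal form diag(1,1,1,1).

The boundary map ∂_2: C_2 → C_1 acts by ∂[p,q,r] = [q,r] − [p,r] + [p,q]. For instance
  ∂[0,1,2] = [1,2] − [0,2] + [0,1],
  ∂[1,2,3] = [2,3] − [1,3] + [1,2].
The 9×6 boundary matrix has rank 5 and Smith normal form diag(1,1,1,1,1).

Computing H_k = (kernel of ∂_k) / (image of ∂_{k+1}):

  H_0: rank C_0 − rank ∂_1 = 5 − 4 = 1, and the invariant factors of ∂_1 are all 1, so H_0 ≅ Z.
  H_1: rank ker ∂_1 − rank ∂_2 = (9 − 4) − 5 = 0, and the invariant factors of ∂_2 are all 1, so H_1 ≅ 0.
  H_2: rank ker ∂_2 − rank ∂_3 = (6 − 5) − 0 = 1, and there is no ∂_3, so H_2 ≅ Z.

As a check, the Euler characteristic is 5 − 9 + 6 = 2, which agrees with 1 − 0 + 1 = 2.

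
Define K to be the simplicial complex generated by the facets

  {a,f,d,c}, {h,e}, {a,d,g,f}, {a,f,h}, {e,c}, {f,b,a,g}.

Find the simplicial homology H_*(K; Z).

H_0 = Z,  H_1 = Z,  H_2 = 0,  H_3 = 0.

We work with the vertex ordering a < b < c < d < e < f < g < h. The simplices of K, each written with vertices in increasing order, are:

  0-simplices (8): a, b, c, d, e, f, g, h
  1-simplices (16): ab, ac, ad, af, ag, ah, bf, bg, cd, ce, cf, df, dg, eh, fg, fh
  2-simplices (11): abf, abg, acd, acf, adf, adg, afg, afh, bfg, cdf, dfg
  3-simplices (3): abfg, acdf, adfg

so the chain groups are C_0 ≅ Z^8, C_1 ≅ Z^16, C_2 ≅ Z^11, C_3 ≅ Z^3.

The boundary map ∂_1: C_1 → C_0 maps an edge to its endpoints' difference, ∂[p,q] = q − p.
The resulting 8×16 matrix has rank 7, and its Smith normal form has invariant factors (1,1,1,1,1,1,1).

Boundary ∂_2: C_2 → C_1 acts by ∂[p,q,r] = [q,r] − [p,r] + [p,q]. For instance
  ∂adf = df − af + ad,
  ∂bfg = fg − bg + bf.
As a 16×11 matrix over Z this has rank 8, with invariant factors (1,1,1,1,1,1,1,1).

∂_3: C_3 → C_2 sends each 3-simplex σ to the alternating sum Σ_i (−1)^i (σ with its i-th vertex removed). For instance
  ∂acdf = cdf − adf + acf − acd,
  ∂abfg = bfg − afg + abg − abf.
The resulting 11×3 matrix has rank 3, and its Smith normal form has invariant factors (1,1,1).

Now H_k = ker ∂_k / im ∂_{k+1}, so:

  H_0: rank C_0 − rank ∂_1 = 8 − 7 = 1, and the invariant factors of ∂_1 are all 1, so H_0 = Z.
  H_1: rank ker ∂_1 − rank ∂_2 = (16 − 7) − 8 = 1, and the invariant factors of ∂_2 are all 1, so H_1 = Z.
  H_2: rank ker ∂_2 − rank ∂_3 = (11 − 8) − 3 = 0, and the invariant factors of ∂_3 are all 1, so H_2 = 0.
  H_3: rank ker ∂_3 − rank ∂_4 = (3 − 3) − 0 = 0, and there is no ∂_4, so H_3 = 0.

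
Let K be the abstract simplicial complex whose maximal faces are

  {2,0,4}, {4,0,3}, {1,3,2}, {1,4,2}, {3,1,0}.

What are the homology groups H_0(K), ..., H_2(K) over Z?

Fix the vertex order 0 < 1 < 2 < 3 < 4 and write every simplex with vertices in increasing order. Then dim K = 2 and the simplices of K are:

  0-simplices (5): [0], [1], [2], [3], [4]
  1-simplices (10): [0,1], [0,2], [0,3], [0,4], [1,2], [1,3], [1,4], [2,3], [2,4], [3,4]
  2-simplices (5): [0,1,3], [0,2,4], [0,3,4], [1,2,3], [1,2,4]

Hence C_0 ≅ Z^5, C_1 ≅ Z^10, C_2 ≅ Z^5.

Boundary ∂_1: C_1 → C_0 sends each edge [p,q] (with p < q) to q − p. For instance
  ∂[1,2] = [2] − [1].
The resulting 5×10 matrix has rank 4, and its Smith normal form has invariant factors (1,1,1,1).

The boundary map ∂_2: C_2 → C_1 maps a triangle to the signed sum of its edges. For instance
  ∂[1,2,4] = [2,4] − [1,4] + [1,2],
  ∂[0,1,3] = [1,3] − [0,3] + [0,1].
The resulting 10×5 matrix has rank 5, and its Smith normal form has invariant factors (1,1,1,1,1).

Now H_k = ker ∂_k / im ∂_{k+1}, so:

  H_0: rank C_0 − rank ∂_1 = 5 − 4 = 1, and the invariant factors of ∂_1 are all 1, so H_0 ≅ Z.
  H_1: rank ker ∂_1 − rank ∂_2 = (10 − 4) − 5 = 1, and the invariant factors of ∂_2 are all 1, so H_1 ≅ Z.
  H_2: rank ker ∂_2 − rank ∂_3 = (5 − 5) − 0 = 0, and there is no ∂_3, so H_2 ≅ 0.

(K is a triangulation of the Möbius band.)

H_0 ≅ Z,  H_1 ≅ Z,  H_2 = 0.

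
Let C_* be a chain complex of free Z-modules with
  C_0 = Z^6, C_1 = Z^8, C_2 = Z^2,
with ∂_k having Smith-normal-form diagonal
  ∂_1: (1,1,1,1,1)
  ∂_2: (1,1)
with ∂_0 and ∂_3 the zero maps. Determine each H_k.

H_0: b_0 = 6 − 0 − 5 = 1; torsion from ∂_1 factors > 1: none. So H_0 ≅ Z.
H_1: b_1 = 8 − 5 − 2 = 1; torsion from ∂_2 factors > 1: none. So H_1 ≅ Z.
H_2: b_2 = 2 − 2 − 0 = 0; torsion from ∂_3 factors > 1: none. So H_2 ≅ 0.

H_0 ≅ Z,  H_1 ≅ Z,  H_2 = 0.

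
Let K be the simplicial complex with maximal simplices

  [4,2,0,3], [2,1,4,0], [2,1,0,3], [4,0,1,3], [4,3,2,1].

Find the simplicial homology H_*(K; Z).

Fix the vertex order 0 < 1 < 2 < 3 < 4 and write every simplex with vertices in increasing order. Then dim K = 3 and the simplices of K are:

  0-simplices (5): [0], [1], [2], [3], [4]
  1-simplices (10): [0,1], [0,2], [0,3], [0,4], [1,2], [1,3], [1,4], [2,3], [2,4], [3,4]
  2-simplices (10): [0,1,2], [0,1,3], [0,1,4], [0,2,3], [0,2,4], [0,3,4], [1,2,3], [1,2,4], [1,3,4], [2,3,4]
  3-simplices (5): [0,1,2,3], [0,1,2,4], [0,1,3,4], [0,2,3,4], [1,2,3,4]

so the chain groups are C_0 ≅ Z^5, C_1 ≅ Z^10, C_2 ≅ Z^10, C_3 ≅ Z^5.

Boundary ∂_1: C_1 → C_0 maps an edge to its endpoints' difference, ∂[p,q] = q − p.
The 5×10 boundary matrix has rank 4 and Smith normal form diag(1,1,1,1).

The boundary map ∂_2: C_2 → C_1 maps a triangle to the signed sum of its edges. For instance
  ∂[2,3,4] = [3,4] − [2,4] + [2,3],
  ∂[0,1,3] = [1,3] − [0,3] + [0,1].
As a 10×10 matrix over Z this has rank 6, with invariant factors (1,1,1,1,1,1).

The boundary map ∂_3: C_3 → C_2 sends each 3-simplex σ to the alternating sum Σ_i (−1)^i (σ with its i-th vertex removed). For instance
  ∂[0,1,2,3] = [1,2,3] − [0,2,3] + [0,1,3] − [0,1,2],
  ∂[0,1,3,4] = [1,3,4] − [0,3,4] + [0,1,4] − [0,1,3].
The resulting 10×5 matrix has rank 4, and its Smith normal form has invariant factors (1,1,1,1).

Reading off H_k = ker ∂_k / im ∂_{k+1}:

  H_0: rank C_0 − rank ∂_1 = 5 − 4 = 1, and the invariant factors of ∂_1 are all 1, so H_0 = Z.
  H_1: rank ker ∂_1 − rank ∂_2 = (10 − 4) − 6 = 0, and the invariant factors of ∂_2 are all 1, so H_1 = 0.
  H_2: rank ker ∂_2 − rank ∂_3 = (10 − 6) − 4 = 0, and the invariant factors of ∂_3 are all 1, so H_2 = 0.
  H_3: rank ker ∂_3 − rank ∂_4 = (5 − 4) − 0 = 1, and there is no ∂_4, so H_3 = Z.

H_0 ≅ Z,  H_1 = 0,  H_2 = 0,  H_3 ≅ Z.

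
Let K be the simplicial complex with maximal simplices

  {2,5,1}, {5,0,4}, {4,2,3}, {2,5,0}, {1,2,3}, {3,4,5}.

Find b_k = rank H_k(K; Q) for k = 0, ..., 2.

b_0 = 1, b_1 = 1, b_2 = 0.

Order the vertices as 0 < 1 < 2 < 3 < 4 < 5. Listing each simplex with vertices in this order, K has dimension 2 with simplices:

  0-simplices (6): [0], [1], [2], [3], [4], [5]
  1-simplices (12): [0,2], [0,4], [0,5], [1,2], [1,3], [1,5], [2,3], [2,4], [2,5], [3,4], [3,5], [4,5]
  2-simplices (6): [0,2,5], [0,4,5], [1,2,3], [1,2,5], [2,3,4], [3,4,5]

so the chain groups are C_0 ≅ Z^6, C_1 ≅ Z^12, C_2 ≅ Z^6.

The boundary map ∂_1: C_1 → C_0 maps an edge to its endpoints' difference, ∂[p,q] = q − p. For instance
  ∂[1,2] = [2] − [1].
As a 6×12 matrix over Z this has rank 5, with invariant factors (1,1,1,1,1).

∂_2: C_2 → C_1 maps a triangle to the signed sum of its edges. For instance
  ∂[0,4,5] = [4,5] − [0,5] + [0,4],
  ∂[3,4,5] = [4,5] − [3,5] + [3,4].
As a 12×6 matrix over Z this has rank 6, with invariant factors (1,1,1,1,1,1).

Reading off H_k = ker ∂_k / im ∂_{k+1}:

  H_0: rank C_0 − rank ∂_1 = 6 − 5 = 1, and the invariant factors of ∂_1 are all 1, so H_0 = Z.
  H_1: rank ker ∂_1 − rank ∂_2 = (12 − 5) − 6 = 1, and the invariant factors of ∂_2 are all 1, so H_1 = Z.
  H_2: rank ker ∂_2 − rank ∂_3 = (6 − 6) − 0 = 0, and there is no ∂_3, so H_2 = 0.

Hence the Betti numbers are b_0 = 1, b_1 = 1, b_2 = 0.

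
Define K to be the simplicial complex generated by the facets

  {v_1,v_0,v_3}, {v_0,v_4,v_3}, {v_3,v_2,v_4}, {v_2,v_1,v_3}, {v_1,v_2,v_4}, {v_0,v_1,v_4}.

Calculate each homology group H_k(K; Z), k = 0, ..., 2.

Take the total order v_0 < v_1 < v_2 < v_3 < v_4 on the vertex set. Then K (dimension 2) consists of the simplices:

  0-simplices (5): [v_0], [v_1], [v_2], [v_3], [v_4]
  1-simplices (9): [v_0,v_1], [v_0,v_3], [v_0,v_4], [v_1,v_2], [v_1,v_3], [v_1,v_4], [v_2,v_3], [v_2,v_4], [v_3,v_4]
  2-simplices (6): [v_0,v_1,v_3], [v_0,v_1,v_4], [v_0,v_3,v_4], [v_1,v_2,v_3], [v_1,v_2,v_4], [v_2,v_3,v_4]

giving chain groups C_0 ≅ Z^5, C_1 ≅ Z^9, C_2 ≅ Z^6.

The boundary map ∂_1: C_1 → C_0 maps an edge to its endpoints' difference, ∂[p,q] = q − p.
The resulting 5×9 matrix has rank 4, and its Smith normal form has invariant factors (1,1,1,1).

Boundary ∂_2: C_2 → C_1 acts by ∂[p,q,r] = [q,r] − [p,r] + [p,q]. For instance
  ∂[v_0,v_3,v_4] = [v_3,v_4] − [v_0,v_4] + [v_0,v_3],
  ∂[v_1,v_2,v_3] = [v_2,v_3] − [v_1,v_3] + [v_1,v_2].
This gives a 9×6 integer matrix of rank 5; reducing to Smith normal form yields diagonal entries (1,1,1,1,1).

Now H_k = ker ∂_k / im ∂_{k+1}, so:

  H_0: rank C_0 − rank ∂_1 = 5 − 4 = 1, and the invariant factors of ∂_1 are all 1, so H_0 = Z.
  H_1: rank ker ∂_1 − rank ∂_2 = (9 − 4) − 5 = 0, and the invariant factors of ∂_2 are all 1, so H_1 = 0.
  H_2: rank ker ∂_2 − rank ∂_3 = (6 − 5) − 0 = 1, and there is no ∂_3, so H_2 = Z.

(K is a triangulation of the 2-sphere S^2.)

H_0 = Z,  H_1 = 0,  H_2 = Z.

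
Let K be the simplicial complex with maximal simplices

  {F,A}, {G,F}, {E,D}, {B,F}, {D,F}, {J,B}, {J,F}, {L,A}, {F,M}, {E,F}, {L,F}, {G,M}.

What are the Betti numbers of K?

b_0 = 1, b_1 = 4.

K has 9 vertices, 12 edges.
rank ∂_0 = 0, rank ∂_1 = 8 ⇒ b_0 = 9 − 0 − 8 = 1; all invariant factors of ∂_1 are 1 so no torsion. So H_0 = Z.
rank ∂_1 = 8, rank ∂_2 = 0 ⇒ b_1 = 12 − 8 − 0 = 4. So H_1 = Z^4.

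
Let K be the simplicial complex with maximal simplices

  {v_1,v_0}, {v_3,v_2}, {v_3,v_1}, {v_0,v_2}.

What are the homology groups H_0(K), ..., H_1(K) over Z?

We work with the vertex ordering v_0 < v_1 < v_2 < v_3. The simplices of K, each written with vertices in increasing order, are:

  0-simplices (4): [v_0], [v_1], [v_2], [v_3]
  1-simplices (4): [v_0,v_1], [v_0,v_2], [v_1,v_3], [v_2,v_3]

giving chain groups C_0 ≅ Z^4, C_1 ≅ Z^4.

The boundary map ∂_1: C_1 → C_0 is given by ∂[p,q] = [q] − [p]. For instance
  ∂[v_2,v_3] = [v_3] − [v_2].
The 4×4 boundary matrix has rank 3 and Smith normal form diag(1,1,1).

Reading off H_k = ker ∂_k / im ∂_{k+1}:

  H_0: rank C_0 − rank ∂_1 = 4 − 3 = 1, and the invariant factors of ∂_1 are all 1, so H_0 = Z.
  H_1: rank ker ∂_1 − rank ∂_2 = (4 − 3) − 0 = 1, and there is no ∂_2, so H_1 = Z.

As a check, the Euler characteristic is 4 − 4 = 0, which agrees with 1 − 1 = 0.

H_0 = Z,  H_1 = Z.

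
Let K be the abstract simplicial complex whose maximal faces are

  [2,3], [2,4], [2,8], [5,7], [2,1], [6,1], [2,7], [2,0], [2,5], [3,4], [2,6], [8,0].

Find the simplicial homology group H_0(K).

We work with the vertex ordering 0 < 1 < 2 < 3 < 4 < 5 < 6 < 7 < 8. The simplices of K, each written with vertices in increasing order, are:

  0-simplices (9): [0], [1], [2], [3], [4], [5], [6], [7], [8]
  1-simplices (12): [0,2], [0,8], [1,2], [1,6], [2,3], [2,4], [2,5], [2,6], [2,7], [2,8], [3,4], [5,7]

so the chain groups are C_0 ≅ Z^9, C_1 ≅ Z^12.

The boundary map ∂_1: C_1 → C_0 is given by ∂[p,q] = [q] − [p]. For instance
  ∂[0,2] = [2] − [0].
This gives a 9×12 integer matrix of rank 8; reducing to Smith normal form yields diagonal entries (1,1,1,1,1,1,1,1).

Reading off H_k = ker ∂_k / im ∂_{k+1}:

  H_0: rank C_0 − rank ∂_1 = 9 − 8 = 1, and the invariant factors of ∂_1 are all 1, so H_0 ≅ Z.

H_0 ≅ Z.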